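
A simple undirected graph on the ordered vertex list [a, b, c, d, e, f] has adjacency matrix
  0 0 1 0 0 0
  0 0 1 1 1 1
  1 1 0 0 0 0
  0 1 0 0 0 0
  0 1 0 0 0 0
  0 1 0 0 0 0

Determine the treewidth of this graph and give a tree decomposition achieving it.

The largest bag has 2 vertices, giving width 1; this decomposition certifies tw(G) ≤ 1. Since G has at least one edge (e.g. c–b), it is not an edgeless graph, so tw(G) ≥ 1. The upper and lower bounds meet at 1, so that is the treewidth.

Treewidth 1.
One such decomposition:
Bags: B1 = {b, c}  B2 = {b, f}  B3 = {b, e}  B4 = {a, c}  B5 = {b, d}
Tree: B1–B2, B2–B3, B1–B4, B3–B5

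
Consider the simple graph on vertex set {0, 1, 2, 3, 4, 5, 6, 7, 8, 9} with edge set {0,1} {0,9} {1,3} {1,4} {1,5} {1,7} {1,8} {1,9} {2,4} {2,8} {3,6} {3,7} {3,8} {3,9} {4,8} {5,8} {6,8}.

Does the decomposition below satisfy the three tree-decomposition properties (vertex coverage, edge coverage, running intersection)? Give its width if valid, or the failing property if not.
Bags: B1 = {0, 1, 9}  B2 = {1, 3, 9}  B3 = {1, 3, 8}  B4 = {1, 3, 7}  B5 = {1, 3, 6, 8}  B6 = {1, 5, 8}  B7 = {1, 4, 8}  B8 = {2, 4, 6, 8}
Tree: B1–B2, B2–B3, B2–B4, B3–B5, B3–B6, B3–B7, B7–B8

A tree decomposition must satisfy three properties: every vertex lies in some bag; for every edge, both endpoints lie together in some bag; and for every vertex, the bags containing it form a connected subtree. Here bags containing vertex 6 are not connected in the tree, so the decomposition is invalid.

No — bags containing vertex 6 are not connected in the tree.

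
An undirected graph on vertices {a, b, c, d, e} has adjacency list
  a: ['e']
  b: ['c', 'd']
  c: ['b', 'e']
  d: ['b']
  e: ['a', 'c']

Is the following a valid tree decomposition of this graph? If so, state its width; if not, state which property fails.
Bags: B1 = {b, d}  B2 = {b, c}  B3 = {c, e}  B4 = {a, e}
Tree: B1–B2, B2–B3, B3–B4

Every vertex of G appears in some bag (union = {a, b, c, d, e}); every edge is covered by a bag; and for each vertex v the set of bags containing v is connected in the bag tree. The decomposition is therefore valid. The largest bag has 2 vertices, so the width is 1.

Yes; width 1.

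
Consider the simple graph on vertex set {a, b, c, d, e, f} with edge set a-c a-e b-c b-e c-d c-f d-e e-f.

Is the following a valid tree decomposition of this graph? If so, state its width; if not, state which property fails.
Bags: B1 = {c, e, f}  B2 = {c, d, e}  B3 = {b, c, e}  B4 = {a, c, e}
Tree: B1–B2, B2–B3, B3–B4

Yes; width 2.

Checking the three conditions: (i) the bags cover all of {a, b, c, d, e, f}; (ii) for each edge, some bag contains both endpoints; (iii) the bags containing any fixed vertex form a subtree. All hold, so the decomposition is valid with width 3 − 1 = 2.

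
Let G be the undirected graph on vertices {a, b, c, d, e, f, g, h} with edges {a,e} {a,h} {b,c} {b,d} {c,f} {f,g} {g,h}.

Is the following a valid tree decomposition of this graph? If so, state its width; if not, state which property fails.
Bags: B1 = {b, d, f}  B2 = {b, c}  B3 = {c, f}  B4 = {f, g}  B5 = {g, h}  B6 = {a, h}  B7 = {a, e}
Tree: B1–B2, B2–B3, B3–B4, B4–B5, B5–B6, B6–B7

No — bags containing vertex f are not connected in the tree.

A tree decomposition must satisfy three properties: every vertex lies in some bag; for every edge, both endpoints lie together in some bag; and for every vertex, the bags containing it form a connected subtree. Here bags containing vertex f are not connected in the tree, so the decomposition is invalid.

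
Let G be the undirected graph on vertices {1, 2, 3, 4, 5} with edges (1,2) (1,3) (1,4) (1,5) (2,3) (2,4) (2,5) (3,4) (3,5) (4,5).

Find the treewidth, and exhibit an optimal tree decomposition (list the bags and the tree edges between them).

Treewidth 4.
One optimal decomposition is:
Bags: B1 = {1, 2, 3, 4, 5}
Tree: (single bag)

With just one bag of size 5, the width is 5 − 1 = 4, so tw(G) ≤ 4. For the lower bound, the 5 vertices {1, 2, 3, 4, 5} are pairwise adjacent, and any tree decomposition puts a clique entirely inside one bag — forcing width ≥ 4. Hence tw(G) = 4 exactly.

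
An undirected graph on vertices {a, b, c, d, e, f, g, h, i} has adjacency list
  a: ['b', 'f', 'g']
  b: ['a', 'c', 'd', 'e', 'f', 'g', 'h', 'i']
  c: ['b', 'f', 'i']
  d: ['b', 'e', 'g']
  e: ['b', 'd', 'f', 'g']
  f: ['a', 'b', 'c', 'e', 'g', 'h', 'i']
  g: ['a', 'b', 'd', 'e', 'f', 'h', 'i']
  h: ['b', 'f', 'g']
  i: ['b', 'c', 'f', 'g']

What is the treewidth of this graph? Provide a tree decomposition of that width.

Treewidth 3.
Bags: B1 = {b, e, f, g}  B2 = {b, f, g, i}  B3 = {a, b, f, g}  B4 = {b, f, g, h}  B5 = {b, c, f, i}  B6 = {b, d, e, g}
Tree: B1–B2, B1–B3, B2–B4, B2–B5, B1–B6

Each bag holds 4 vertices, so the decomposition has width 3, which upper-bounds the treewidth. For the lower bound, the 4 vertices {b, d, e, g} are pairwise adjacent, and any tree decomposition puts a clique entirely inside one bag — forcing width ≥ 3. Combining the bounds, tw(G) = 3.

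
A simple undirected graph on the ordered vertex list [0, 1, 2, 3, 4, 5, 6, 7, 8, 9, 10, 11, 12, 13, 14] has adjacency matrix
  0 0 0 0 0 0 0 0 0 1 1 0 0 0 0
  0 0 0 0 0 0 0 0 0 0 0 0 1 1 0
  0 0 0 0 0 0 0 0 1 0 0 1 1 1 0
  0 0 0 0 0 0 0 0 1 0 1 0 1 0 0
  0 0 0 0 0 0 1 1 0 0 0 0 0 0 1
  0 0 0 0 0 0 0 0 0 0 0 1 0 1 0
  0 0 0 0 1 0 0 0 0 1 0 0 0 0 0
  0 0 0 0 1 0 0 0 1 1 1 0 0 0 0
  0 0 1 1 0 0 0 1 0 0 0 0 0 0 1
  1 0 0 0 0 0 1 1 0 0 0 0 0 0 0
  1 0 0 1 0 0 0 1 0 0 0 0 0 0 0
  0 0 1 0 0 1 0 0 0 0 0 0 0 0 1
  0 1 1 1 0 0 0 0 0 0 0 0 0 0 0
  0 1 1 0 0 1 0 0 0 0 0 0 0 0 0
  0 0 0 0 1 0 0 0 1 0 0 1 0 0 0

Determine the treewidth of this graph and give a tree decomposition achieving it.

The largest bag has 4 vertices, giving width 3; this decomposition certifies tw(G) ≤ 3. For the lower bound: the 4 vertex sets {1,5,13}, {12}, {2}, {3,8,11,14} are disjoint, each induces a connected subgraph, and every pair is joined by at least one edge of G. Contracting each set to a single vertex therefore yields K_{4} as a minor, and since treewidth is minor-monotone, tw(G) ≥ tw(K_{4}) = 3. Combining the bounds, tw(G) = 3.

Treewidth 3.
Bags: B1 = {1, 5, 12, 13}  B2 = {2, 5, 12, 13}  B3 = {2, 5, 11, 12}  B4 = {2, 3, 11, 12}  B5 = {2, 3, 8, 11}  B6 = {3, 8, 11, 14}  B7 = {3, 8, 10, 14}  B8 = {7, 8, 10, 14}  B9 = {4, 7, 10, 14}  B10 = {0, 4, 7, 10}  B11 = {0, 4, 7, 9}  B12 = {0, 4, 6, 9}
Tree: B1–B2, B2–B3, B3–B4, B4–B5, B5–B6, B6–B7, B7–B8, B8–B9, B9–B10, B10–B11, B11–B12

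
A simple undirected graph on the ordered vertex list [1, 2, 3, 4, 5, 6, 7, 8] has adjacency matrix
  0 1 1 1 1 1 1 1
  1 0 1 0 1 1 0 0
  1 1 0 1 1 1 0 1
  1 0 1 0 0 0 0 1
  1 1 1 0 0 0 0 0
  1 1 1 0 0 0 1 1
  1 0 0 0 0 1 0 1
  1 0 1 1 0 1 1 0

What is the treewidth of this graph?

3

A width-3 tree decomposition is:
Bags: B1 = {1, 2, 3, 6}  B2 = {1, 2, 3, 5}  B3 = {1, 3, 6, 8}  B4 = {1, 6, 7, 8}  B5 = {1, 3, 4, 8}
Tree: B1–B2, B1–B3, B3–B4, B3–B5
The largest bag has 4 vertices, giving width 3; this decomposition certifies tw(G) ≤ 3. On the other hand G contains the 4-clique {1, 3, 4, 8}. A clique must lie in a single bag of any decomposition, so no decomposition can have width below 3. Therefore the treewidth is 3.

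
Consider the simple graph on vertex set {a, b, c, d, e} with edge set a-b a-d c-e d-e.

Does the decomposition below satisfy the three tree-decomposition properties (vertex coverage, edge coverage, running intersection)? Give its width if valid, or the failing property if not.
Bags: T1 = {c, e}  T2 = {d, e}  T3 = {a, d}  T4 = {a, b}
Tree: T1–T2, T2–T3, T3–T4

Vertex coverage: the bags together contain {a, b, c, d, e}, the full vertex set. Edge coverage: each edge of G has both endpoints in at least one bag. Running intersection: for every vertex, the bags containing it form a connected subtree. All three properties hold, so this is a valid tree decomposition of width max|bag| − 1 = 1, and hence tw(G) ≤ 1.

Yes; width 1.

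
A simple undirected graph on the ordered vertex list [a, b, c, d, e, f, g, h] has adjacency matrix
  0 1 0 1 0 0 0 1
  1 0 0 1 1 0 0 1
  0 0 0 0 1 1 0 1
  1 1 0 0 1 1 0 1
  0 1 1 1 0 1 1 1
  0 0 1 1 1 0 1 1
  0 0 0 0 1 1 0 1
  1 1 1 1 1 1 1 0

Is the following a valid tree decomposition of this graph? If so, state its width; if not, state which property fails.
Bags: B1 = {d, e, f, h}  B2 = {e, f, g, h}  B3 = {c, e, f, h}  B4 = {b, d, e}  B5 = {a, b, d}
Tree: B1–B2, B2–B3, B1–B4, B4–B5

A tree decomposition must satisfy three properties: every vertex lies in some bag; for every edge, both endpoints lie together in some bag; and for every vertex, the bags containing it form a connected subtree. Here edge (h,b) lies in no bag, so the decomposition is invalid.

No — edge (h,b) lies in no bag.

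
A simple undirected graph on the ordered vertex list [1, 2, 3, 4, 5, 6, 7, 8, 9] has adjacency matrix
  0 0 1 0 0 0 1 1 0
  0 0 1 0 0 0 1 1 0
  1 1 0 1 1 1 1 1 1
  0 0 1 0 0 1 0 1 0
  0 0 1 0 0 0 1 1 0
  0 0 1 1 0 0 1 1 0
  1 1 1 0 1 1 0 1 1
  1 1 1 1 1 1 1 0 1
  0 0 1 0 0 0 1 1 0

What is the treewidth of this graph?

A width-3 tree decomposition is:
Bags: B1 = {3, 6, 7, 8}  B2 = {3, 7, 8, 9}  B3 = {3, 4, 6, 8}  B4 = {3, 5, 7, 8}  B5 = {1, 3, 7, 8}  B6 = {2, 3, 7, 8}
Tree: B1–B2, B1–B3, B1–B4, B2–B5, B1–B6
Every bag has size at most 4, so the width is 4 − 1 = 3 and tw(G) ≤ 3. Conversely, {3, 4, 6, 8} is a clique of size 4, and the vertices of any clique must share a bag in every tree decomposition; so some bag has ≥ 4 vertices and tw(G) ≥ 3. The upper and lower bounds meet at 3, so that is the treewidth.

3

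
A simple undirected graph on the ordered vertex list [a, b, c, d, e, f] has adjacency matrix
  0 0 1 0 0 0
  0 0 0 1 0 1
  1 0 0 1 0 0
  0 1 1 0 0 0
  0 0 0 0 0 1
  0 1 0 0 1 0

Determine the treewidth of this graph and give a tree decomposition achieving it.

Treewidth 1.
Bags: B1 = {a, c}  B2 = {c, d}  B3 = {b, d}  B4 = {b, f}  B5 = {e, f}
Tree: B1–B2, B2–B3, B3–B4, B4–B5

Every bag has size at most 2, so the width is 2 − 1 = 1 and tw(G) ≤ 1. Any graph with an edge has treewidth ≥ 1, and G has the edge a–c. Combining the bounds, tw(G) = 1.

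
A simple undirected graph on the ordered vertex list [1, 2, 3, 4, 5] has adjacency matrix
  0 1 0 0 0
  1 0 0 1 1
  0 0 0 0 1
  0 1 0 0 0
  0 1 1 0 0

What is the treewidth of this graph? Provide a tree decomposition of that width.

Treewidth 1.
Bags: B1 = {1, 2}  B2 = {2, 5}  B3 = {2, 4}  B4 = {3, 5}
Tree: B1–B2, B1–B3, B2–B4

The largest bag has 2 vertices, giving width 1; this decomposition certifies tw(G) ≤ 1. Since G has at least one edge (e.g. 2–1), it is not an edgeless graph, so tw(G) ≥ 1. Therefore the treewidth is 1.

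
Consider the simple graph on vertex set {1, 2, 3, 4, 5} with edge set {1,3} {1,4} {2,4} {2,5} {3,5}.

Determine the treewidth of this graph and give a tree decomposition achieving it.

Treewidth 2.
One such decomposition:
Bags: B1 = {1, 3, 4}  B2 = {3, 4, 5}  B3 = {2, 4, 5}
Tree: B1–B2, B2–B3

Each bag holds 3 vertices, so the decomposition has width 2, which upper-bounds the treewidth. For the lower bound, G contains the cycle 4–1–3–5–2–4, so G is not a forest; only forests have treewidth ≤ 1, hence tw(G) ≥ 2. Hence tw(G) = 2 exactly.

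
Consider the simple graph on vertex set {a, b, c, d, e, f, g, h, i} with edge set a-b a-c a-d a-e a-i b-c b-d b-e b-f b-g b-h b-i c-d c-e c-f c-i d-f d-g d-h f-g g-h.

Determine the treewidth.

3

A width-3 tree decomposition is:
Bags: B1 = {a, b, c, e}  B2 = {a, b, c, d}  B3 = {b, c, d, f}  B4 = {b, d, f, g}  B5 = {b, d, g, h}  B6 = {a, b, c, i}
Tree: B1–B2, B2–B3, B3–B4, B4–B5, B1–B6
Every bag has size at most 4, so the width is 4 − 1 = 3 and tw(G) ≤ 3. For the lower bound, the 4 vertices {a, b, c, d} are pairwise adjacent, and any tree decomposition puts a clique entirely inside one bag — forcing width ≥ 3. Hence tw(G) = 3 exactly.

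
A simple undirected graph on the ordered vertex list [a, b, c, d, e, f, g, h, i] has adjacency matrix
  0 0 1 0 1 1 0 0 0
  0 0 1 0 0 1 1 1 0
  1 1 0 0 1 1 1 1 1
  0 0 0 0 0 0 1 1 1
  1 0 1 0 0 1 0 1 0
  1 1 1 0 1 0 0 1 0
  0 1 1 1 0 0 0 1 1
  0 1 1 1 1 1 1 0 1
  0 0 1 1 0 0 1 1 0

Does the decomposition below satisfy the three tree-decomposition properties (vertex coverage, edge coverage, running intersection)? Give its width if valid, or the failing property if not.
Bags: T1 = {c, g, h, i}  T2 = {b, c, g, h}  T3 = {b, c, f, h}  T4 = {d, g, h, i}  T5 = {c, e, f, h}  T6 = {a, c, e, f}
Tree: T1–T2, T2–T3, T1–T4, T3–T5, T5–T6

Checking the three conditions: (i) the bags cover all of {a, b, c, d, e, f, g, h, i}; (ii) for each edge, some bag contains both endpoints; (iii) the bags containing any fixed vertex form a subtree. All hold, so the decomposition is valid with width 4 − 1 = 3.

Yes; width 3.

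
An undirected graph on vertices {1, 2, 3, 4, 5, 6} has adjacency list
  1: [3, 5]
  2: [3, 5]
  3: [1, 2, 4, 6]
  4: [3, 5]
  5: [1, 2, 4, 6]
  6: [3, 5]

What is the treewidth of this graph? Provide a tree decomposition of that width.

Treewidth 2.
Bags: B1 = {3, 4, 5}  B2 = {2, 3, 5}  B3 = {1, 3, 5}  B4 = {3, 5, 6}
Tree: B1–B2, B2–B3, B3–B4

The largest bag has 3 vertices, giving width 2; this decomposition certifies tw(G) ≤ 2. For the lower bound, G contains the cycle 4–3–2–5–4, so G is not a forest; only forests have treewidth ≤ 1, hence tw(G) ≥ 2. Therefore the treewidth is 2.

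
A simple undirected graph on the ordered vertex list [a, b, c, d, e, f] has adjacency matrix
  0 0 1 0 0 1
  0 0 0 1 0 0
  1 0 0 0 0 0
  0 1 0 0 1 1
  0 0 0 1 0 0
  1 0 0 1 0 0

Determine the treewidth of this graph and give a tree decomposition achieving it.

Treewidth 1.
One such decomposition:
Bags: B1 = {a, f}  B2 = {d, f}  B3 = {b, d}  B4 = {a, c}  B5 = {d, e}
Tree: B1–B2, B2–B3, B1–B4, B2–B5

The largest bag has 2 vertices, giving width 1; this decomposition certifies tw(G) ≤ 1. G has an edge, so its treewidth is at least 1. Combining the bounds, tw(G) = 1.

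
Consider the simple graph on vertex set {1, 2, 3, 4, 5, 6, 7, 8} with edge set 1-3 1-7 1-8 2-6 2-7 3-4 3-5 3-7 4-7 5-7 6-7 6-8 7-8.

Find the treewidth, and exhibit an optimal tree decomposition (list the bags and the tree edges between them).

The largest bag has 3 vertices, giving width 2; this decomposition certifies tw(G) ≤ 2. On the other hand G contains the 3-clique {1, 7, 8}. A clique must lie in a single bag of any decomposition, so no decomposition can have width below 2. The upper and lower bounds meet at 2, so that is the treewidth.

Treewidth 2.
Bags: B1 = {6, 7, 8}  B2 = {2, 6, 7}  B3 = {1, 7, 8}  B4 = {1, 3, 7}  B5 = {3, 5, 7}  B6 = {3, 4, 7}
Tree: B1–B2, B1–B3, B3–B4, B4–B5, B5–B6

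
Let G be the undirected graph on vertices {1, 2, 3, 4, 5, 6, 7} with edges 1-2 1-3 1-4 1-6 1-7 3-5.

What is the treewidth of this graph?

A width-1 tree decomposition is:
Bags: B1 = {1, 6}  B2 = {1, 3}  B3 = {1, 7}  B4 = {1, 4}  B5 = {1, 2}  B6 = {3, 5}
Tree: B1–B2, B1–B3, B1–B4, B2–B5, B2–B6
The largest bag has 2 vertices, giving width 1; this decomposition certifies tw(G) ≤ 1. Any graph with an edge has treewidth ≥ 1, and G has the edge 1–6. Combining the bounds, tw(G) = 1.

1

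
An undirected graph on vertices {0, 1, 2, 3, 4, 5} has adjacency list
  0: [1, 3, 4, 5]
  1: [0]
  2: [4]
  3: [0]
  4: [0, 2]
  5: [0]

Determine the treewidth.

1

A width-1 tree decomposition is:
Bags: B1 = {0, 4}  B2 = {2, 4}  B3 = {0, 5}  B4 = {0, 1}  B5 = {0, 3}
Tree: B1–B2, B1–B3, B3–B4, B4–B5
The largest bag has 2 vertices, giving width 1; this decomposition certifies tw(G) ≤ 1. Any graph with an edge has treewidth ≥ 1, and G has the edge 4–0. Hence tw(G) = 1 exactly.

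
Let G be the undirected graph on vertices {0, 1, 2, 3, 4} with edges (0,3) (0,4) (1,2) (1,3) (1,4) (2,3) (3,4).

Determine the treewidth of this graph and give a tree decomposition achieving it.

Each bag holds 3 vertices, so the decomposition has width 2, which upper-bounds the treewidth. For the lower bound, the 3 vertices {0, 3, 4} are pairwise adjacent, and any tree decomposition puts a clique entirely inside one bag — forcing width ≥ 2. Therefore the treewidth is 2.

Treewidth 2.
One such decomposition:
Bags: B1 = {0, 3, 4}  B2 = {1, 3, 4}  B3 = {1, 2, 3}
Tree: B1–B2, B2–B3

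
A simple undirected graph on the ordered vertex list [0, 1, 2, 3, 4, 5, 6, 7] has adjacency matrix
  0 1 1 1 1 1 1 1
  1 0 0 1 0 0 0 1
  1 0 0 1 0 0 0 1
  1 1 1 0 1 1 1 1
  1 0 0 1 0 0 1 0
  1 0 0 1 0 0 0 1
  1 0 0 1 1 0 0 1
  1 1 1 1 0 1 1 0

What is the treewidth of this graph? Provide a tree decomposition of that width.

Each bag holds 4 vertices, so the decomposition has width 3, which upper-bounds the treewidth. For the lower bound, the 4 vertices {0, 3, 4, 6} are pairwise adjacent, and any tree decomposition puts a clique entirely inside one bag — forcing width ≥ 3. The upper and lower bounds meet at 3, so that is the treewidth.

Treewidth 3.
Bags: B1 = {0, 2, 3, 7}  B2 = {0, 3, 5, 7}  B3 = {0, 1, 3, 7}  B4 = {0, 3, 6, 7}  B5 = {0, 3, 4, 6}
Tree: B1–B2, B2–B3, B3–B4, B4–B5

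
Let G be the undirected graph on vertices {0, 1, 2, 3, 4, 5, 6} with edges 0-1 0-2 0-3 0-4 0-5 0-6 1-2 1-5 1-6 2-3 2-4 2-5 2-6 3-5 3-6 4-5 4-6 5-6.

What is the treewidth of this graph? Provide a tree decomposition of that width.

Each bag holds 5 vertices, so the decomposition has width 4, which upper-bounds the treewidth. Conversely, {0, 1, 2, 5, 6} is a clique of size 5, and the vertices of any clique must share a bag in every tree decomposition; so some bag has ≥ 5 vertices and tw(G) ≥ 4. Hence tw(G) = 4 exactly.

Treewidth 4.
One such decomposition:
Bags: B1 = {0, 1, 2, 5, 6}  B2 = {0, 2, 4, 5, 6}  B3 = {0, 2, 3, 5, 6}
Tree: B1–B2, B1–B3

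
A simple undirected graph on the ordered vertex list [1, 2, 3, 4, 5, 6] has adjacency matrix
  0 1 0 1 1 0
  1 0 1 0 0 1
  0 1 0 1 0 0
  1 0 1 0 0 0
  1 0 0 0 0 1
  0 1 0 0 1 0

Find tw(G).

A width-2 tree decomposition is:
Bags: B1 = {1, 5, 6}  B2 = {1, 2, 6}  B3 = {1, 2, 4}  B4 = {2, 3, 4}
Tree: B1–B2, B2–B3, B3–B4
The largest bag has 3 vertices, giving width 2; this decomposition certifies tw(G) ≤ 2. The edges 5–6–2–1–5 form a cycle, so G is not a tree and its treewidth is at least 2. Hence tw(G) = 2 exactly.

2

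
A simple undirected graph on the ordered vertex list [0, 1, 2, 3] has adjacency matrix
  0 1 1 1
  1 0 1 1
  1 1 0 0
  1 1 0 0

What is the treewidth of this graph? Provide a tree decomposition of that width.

Treewidth 2.
Bags: B1 = {0, 1, 3}  B2 = {0, 1, 2}
Tree: B1–B2

The largest bag has 3 vertices, giving width 2; this decomposition certifies tw(G) ≤ 2. On the other hand G contains the 3-clique {0, 1, 2}. A clique must lie in a single bag of any decomposition, so no decomposition can have width below 2. The upper and lower bounds meet at 2, so that is the treewidth.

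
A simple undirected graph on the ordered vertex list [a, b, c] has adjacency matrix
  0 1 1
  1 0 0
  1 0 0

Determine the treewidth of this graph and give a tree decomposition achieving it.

Every bag has size at most 2, so the width is 2 − 1 = 1 and tw(G) ≤ 1. Since G has at least one edge (e.g. c–a), it is not an edgeless graph, so tw(G) ≥ 1. Combining the bounds, tw(G) = 1.

Treewidth 1.
Bags: B1 = {a, c}  B2 = {a, b}
Tree: B1–B2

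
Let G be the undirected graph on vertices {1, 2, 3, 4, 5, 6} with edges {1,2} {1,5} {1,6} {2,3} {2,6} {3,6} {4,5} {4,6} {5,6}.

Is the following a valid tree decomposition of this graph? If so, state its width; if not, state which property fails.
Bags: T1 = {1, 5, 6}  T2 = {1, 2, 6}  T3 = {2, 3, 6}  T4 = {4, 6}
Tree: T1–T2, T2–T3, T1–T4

No — edge (5,4) lies in no bag.

A tree decomposition must satisfy three properties: every vertex lies in some bag; for every edge, both endpoints lie together in some bag; and for every vertex, the bags containing it form a connected subtree. Here edge (5,4) lies in no bag, so the decomposition is invalid.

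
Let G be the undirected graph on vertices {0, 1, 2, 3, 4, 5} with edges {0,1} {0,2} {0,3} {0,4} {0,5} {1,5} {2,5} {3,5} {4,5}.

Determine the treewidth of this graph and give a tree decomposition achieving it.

Every bag has size at most 3, so the width is 3 − 1 = 2 and tw(G) ≤ 2. For the lower bound, the 3 vertices {0, 1, 5} are pairwise adjacent, and any tree decomposition puts a clique entirely inside one bag — forcing width ≥ 2. Therefore the treewidth is 2.

Treewidth 2.
Bags: B1 = {0, 3, 5}  B2 = {0, 1, 5}  B3 = {0, 4, 5}  B4 = {0, 2, 5}
Tree: B1–B2, B2–B3, B1–B4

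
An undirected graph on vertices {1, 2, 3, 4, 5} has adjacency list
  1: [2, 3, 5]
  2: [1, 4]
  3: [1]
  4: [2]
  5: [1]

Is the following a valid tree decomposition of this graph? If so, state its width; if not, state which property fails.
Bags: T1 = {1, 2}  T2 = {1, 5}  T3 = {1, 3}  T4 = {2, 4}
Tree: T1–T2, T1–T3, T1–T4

Yes; width 1.

Vertex coverage: the bags together contain {1, 2, 3, 4, 5}, the full vertex set. Edge coverage: each edge of G has both endpoints in at least one bag. Running intersection: for every vertex, the bags containing it form a connected subtree. All three properties hold, so this is a valid tree decomposition of width max|bag| − 1 = 1, and hence tw(G) ≤ 1.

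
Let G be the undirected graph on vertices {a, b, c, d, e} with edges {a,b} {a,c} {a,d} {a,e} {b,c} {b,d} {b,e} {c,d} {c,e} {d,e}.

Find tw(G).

4

A width-4 tree decomposition is:
Bags: B1 = {a, b, c, d, e}
Tree: (single bag)
A single bag containing all 5 vertices is trivially a valid decomposition of width 4. Conversely, {a, b, c, d, e} is a clique of size 5, and the vertices of any clique must share a bag in every tree decomposition; so some bag has ≥ 5 vertices and tw(G) ≥ 4. The upper and lower bounds meet at 4, so that is the treewidth.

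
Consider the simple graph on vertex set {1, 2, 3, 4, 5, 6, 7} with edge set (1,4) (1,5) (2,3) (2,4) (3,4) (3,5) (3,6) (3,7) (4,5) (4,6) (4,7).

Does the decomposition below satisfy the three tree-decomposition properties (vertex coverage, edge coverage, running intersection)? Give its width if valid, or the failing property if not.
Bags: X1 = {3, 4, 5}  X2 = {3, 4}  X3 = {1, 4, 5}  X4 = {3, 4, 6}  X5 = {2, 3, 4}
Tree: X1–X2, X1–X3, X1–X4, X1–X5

No — vertex 7 appears in no bag.

A tree decomposition must satisfy three properties: every vertex lies in some bag; for every edge, both endpoints lie together in some bag; and for every vertex, the bags containing it form a connected subtree. Here vertex 7 appears in no bag, so the decomposition is invalid.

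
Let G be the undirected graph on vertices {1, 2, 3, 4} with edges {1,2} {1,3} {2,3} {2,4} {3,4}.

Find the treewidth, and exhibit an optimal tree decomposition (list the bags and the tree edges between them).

Every bag has size at most 3, so the width is 3 − 1 = 2 and tw(G) ≤ 2. On the other hand G contains the 3-clique {1, 2, 3}. A clique must lie in a single bag of any decomposition, so no decomposition can have width below 2. The upper and lower bounds meet at 2, so that is the treewidth.

Treewidth 2.
Bags: B1 = {2, 3, 4}  B2 = {1, 2, 3}
Tree: B1–B2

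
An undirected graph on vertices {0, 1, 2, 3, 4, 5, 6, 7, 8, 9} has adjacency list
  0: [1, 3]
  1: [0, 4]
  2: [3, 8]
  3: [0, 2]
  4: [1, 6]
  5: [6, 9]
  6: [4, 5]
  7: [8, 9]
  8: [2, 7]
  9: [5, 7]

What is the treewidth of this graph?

2

A width-2 tree decomposition is:
Bags: B1 = {5, 6, 9}  B2 = {6, 7, 9}  B3 = {6, 7, 8}  B4 = {2, 6, 8}  B5 = {2, 3, 6}  B6 = {0, 3, 6}  B7 = {0, 1, 6}  B8 = {1, 4, 6}
Tree: B1–B2, B2–B3, B3–B4, B4–B5, B5–B6, B6–B7, B7–B8
Every bag has size at most 3, so the width is 3 − 1 = 2 and tw(G) ≤ 2. The edges 6–5–9–7–8–2–3–0–1–4–6 form a cycle, so G is not a tree and its treewidth is at least 2. Therefore the treewidth is 2.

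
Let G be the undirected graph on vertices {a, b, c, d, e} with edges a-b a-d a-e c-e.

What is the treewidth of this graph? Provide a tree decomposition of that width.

Treewidth 1.
One optimal decomposition is:
Bags: B1 = {a, d}  B2 = {a, b}  B3 = {a, e}  B4 = {c, e}
Tree: B1–B2, B2–B3, B3–B4

The largest bag has 2 vertices, giving width 1; this decomposition certifies tw(G) ≤ 1. Any graph with an edge has treewidth ≥ 1, and G has the edge a–d. Therefore the treewidth is 1.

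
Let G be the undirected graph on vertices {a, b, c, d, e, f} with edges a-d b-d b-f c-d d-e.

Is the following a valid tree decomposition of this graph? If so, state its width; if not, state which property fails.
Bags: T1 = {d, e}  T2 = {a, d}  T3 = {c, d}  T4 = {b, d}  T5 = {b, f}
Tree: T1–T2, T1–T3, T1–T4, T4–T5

Yes; width 1.

Checking the three conditions: (i) the bags cover all of {a, b, c, d, e, f}; (ii) for each edge, some bag contains both endpoints; (iii) the bags containing any fixed vertex form a subtree. All hold, so the decomposition is valid with width 2 − 1 = 1.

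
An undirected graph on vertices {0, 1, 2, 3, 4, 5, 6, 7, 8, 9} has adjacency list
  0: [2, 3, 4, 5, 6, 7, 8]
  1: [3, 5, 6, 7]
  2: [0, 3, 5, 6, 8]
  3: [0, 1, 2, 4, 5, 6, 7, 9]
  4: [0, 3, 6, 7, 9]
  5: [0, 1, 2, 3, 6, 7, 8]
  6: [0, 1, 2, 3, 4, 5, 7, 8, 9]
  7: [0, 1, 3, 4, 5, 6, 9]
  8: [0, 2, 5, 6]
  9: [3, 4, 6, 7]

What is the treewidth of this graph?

4

A width-4 tree decomposition is:
Bags: B1 = {0, 3, 5, 6, 7}  B2 = {0, 2, 3, 5, 6}  B3 = {0, 2, 5, 6, 8}  B4 = {0, 3, 4, 6, 7}  B5 = {3, 4, 6, 7, 9}  B6 = {1, 3, 5, 6, 7}
Tree: B1–B2, B2–B3, B1–B4, B4–B5, B1–B6
The largest bag has 5 vertices, giving width 4; this decomposition certifies tw(G) ≤ 4. Conversely, {0, 2, 5, 6, 8} is a clique of size 5, and the vertices of any clique must share a bag in every tree decomposition; so some bag has ≥ 5 vertices and tw(G) ≥ 4. Combining the bounds, tw(G) = 4.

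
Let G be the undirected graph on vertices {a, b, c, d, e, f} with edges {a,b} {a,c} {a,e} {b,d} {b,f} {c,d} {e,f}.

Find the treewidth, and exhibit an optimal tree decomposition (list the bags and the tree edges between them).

Every bag has size at most 3, so the width is 3 − 1 = 2 and tw(G) ≤ 2. For the lower bound, G contains the cycle d–c–a–b–d, so G is not a forest; only forests have treewidth ≤ 1, hence tw(G) ≥ 2. Therefore the treewidth is 2.

Treewidth 2.
One optimal decomposition is:
Bags: B1 = {b, c, d}  B2 = {a, b, c}  B3 = {a, b, f}  B4 = {a, e, f}
Tree: B1–B2, B2–B3, B3–B4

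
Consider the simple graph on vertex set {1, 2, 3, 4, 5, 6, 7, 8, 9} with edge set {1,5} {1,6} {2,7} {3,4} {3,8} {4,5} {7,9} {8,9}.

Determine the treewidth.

1

A width-1 tree decomposition is:
Bags: B1 = {2, 7}  B2 = {7, 9}  B3 = {8, 9}  B4 = {3, 8}  B5 = {3, 4}  B6 = {4, 5}  B7 = {1, 5}  B8 = {1, 6}
Tree: B1–B2, B2–B3, B3–B4, B4–B5, B5–B6, B6–B7, B7–B8
The largest bag has 2 vertices, giving width 1; this decomposition certifies tw(G) ≤ 1. G has an edge, so its treewidth is at least 1. The upper and lower bounds meet at 1, so that is the treewidth.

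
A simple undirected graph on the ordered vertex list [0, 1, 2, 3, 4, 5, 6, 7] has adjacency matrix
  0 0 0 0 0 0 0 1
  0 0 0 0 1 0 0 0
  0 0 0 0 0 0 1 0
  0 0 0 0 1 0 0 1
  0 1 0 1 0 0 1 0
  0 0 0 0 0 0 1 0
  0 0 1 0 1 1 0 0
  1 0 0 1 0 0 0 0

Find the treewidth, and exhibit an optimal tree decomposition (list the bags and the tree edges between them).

The largest bag has 2 vertices, giving width 1; this decomposition certifies tw(G) ≤ 1. G has an edge, so its treewidth is at least 1. Hence tw(G) = 1 exactly.

Treewidth 1.
One such decomposition:
Bags: B1 = {4, 6}  B2 = {3, 4}  B3 = {3, 7}  B4 = {5, 6}  B5 = {0, 7}  B6 = {2, 6}  B7 = {1, 4}
Tree: B1–B2, B2–B3, B1–B4, B3–B5, B4–B6, B1–B7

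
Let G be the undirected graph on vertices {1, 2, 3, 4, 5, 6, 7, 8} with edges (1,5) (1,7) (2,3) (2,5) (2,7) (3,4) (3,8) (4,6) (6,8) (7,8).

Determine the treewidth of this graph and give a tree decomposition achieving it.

Every bag has size at most 3, so the width is 3 − 1 = 2 and tw(G) ≤ 2. For the lower bound, G contains the cycle 5–1–7–2–5, so G is not a forest; only forests have treewidth ≤ 1, hence tw(G) ≥ 2. Hence tw(G) = 2 exactly.

Treewidth 2.
One such decomposition:
Bags: B1 = {1, 2, 5}  B2 = {1, 2, 7}  B3 = {2, 3, 7}  B4 = {3, 7, 8}  B5 = {3, 4, 8}  B6 = {4, 6, 8}
Tree: B1–B2, B2–B3, B3–B4, B4–B5, B5–B6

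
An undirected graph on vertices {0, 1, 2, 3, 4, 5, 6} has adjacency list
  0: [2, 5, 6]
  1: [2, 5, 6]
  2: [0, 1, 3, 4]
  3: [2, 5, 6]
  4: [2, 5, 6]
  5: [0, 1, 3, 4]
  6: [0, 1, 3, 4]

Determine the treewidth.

3

A width-3 tree decomposition is:
Bags: B1 = {2, 3, 5, 6}  B2 = {1, 2, 5, 6}  B3 = {2, 4, 5, 6}  B4 = {0, 2, 5, 6}
Tree: B1–B2, B2–B3, B3–B4
Every bag has size at most 4, so the width is 4 − 1 = 3 and tw(G) ≤ 3. For the lower bound: the 4 vertex sets {3,6}, {1,5}, {2}, {4} are disjoint, each induces a connected subgraph, and every pair is joined by at least one edge of G. Contracting each set to a single vertex therefore yields K_{4} as a minor, and since treewidth is minor-monotone, tw(G) ≥ tw(K_{4}) = 3. Combining the bounds, tw(G) = 3.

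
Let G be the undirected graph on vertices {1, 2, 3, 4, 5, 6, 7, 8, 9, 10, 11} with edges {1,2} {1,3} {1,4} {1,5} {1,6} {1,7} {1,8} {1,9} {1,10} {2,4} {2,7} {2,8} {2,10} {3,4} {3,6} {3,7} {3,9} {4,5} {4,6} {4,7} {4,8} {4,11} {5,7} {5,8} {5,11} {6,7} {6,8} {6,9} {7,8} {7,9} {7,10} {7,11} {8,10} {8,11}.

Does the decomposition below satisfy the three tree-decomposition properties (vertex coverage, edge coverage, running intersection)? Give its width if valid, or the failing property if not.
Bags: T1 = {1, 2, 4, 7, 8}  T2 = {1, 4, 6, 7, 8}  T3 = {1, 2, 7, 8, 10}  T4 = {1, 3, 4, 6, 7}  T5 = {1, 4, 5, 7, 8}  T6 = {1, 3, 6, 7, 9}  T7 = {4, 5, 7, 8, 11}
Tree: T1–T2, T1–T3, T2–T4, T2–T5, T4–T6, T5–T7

Yes; width 4.

Every vertex of G appears in some bag (union = {1, 2, 3, 4, 5, 6, 7, 8, 9, 10, 11}); every edge is covered by a bag; and for each vertex v the set of bags containing v is connected in the bag tree. The decomposition is therefore valid. The largest bag has 5 vertices, so the width is 4.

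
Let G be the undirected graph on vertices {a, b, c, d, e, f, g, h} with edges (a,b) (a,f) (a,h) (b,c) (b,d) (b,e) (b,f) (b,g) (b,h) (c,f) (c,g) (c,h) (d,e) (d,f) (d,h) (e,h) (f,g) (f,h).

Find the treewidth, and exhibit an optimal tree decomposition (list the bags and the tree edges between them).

Treewidth 3.
One optimal decomposition is:
Bags: B1 = {b, d, f, h}  B2 = {b, d, e, h}  B3 = {a, b, f, h}  B4 = {b, c, f, h}  B5 = {b, c, f, g}
Tree: B1–B2, B1–B3, B3–B4, B4–B5

The largest bag has 4 vertices, giving width 3; this decomposition certifies tw(G) ≤ 3. Conversely, {b, d, e, h} is a clique of size 4, and the vertices of any clique must share a bag in every tree decomposition; so some bag has ≥ 4 vertices and tw(G) ≥ 3. Hence tw(G) = 3 exactly.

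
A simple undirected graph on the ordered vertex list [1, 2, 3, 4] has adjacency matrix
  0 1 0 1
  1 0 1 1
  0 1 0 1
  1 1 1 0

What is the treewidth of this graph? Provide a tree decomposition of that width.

Each bag holds 3 vertices, so the decomposition has width 2, which upper-bounds the treewidth. For the lower bound, the 3 vertices {1, 2, 4} are pairwise adjacent, and any tree decomposition puts a clique entirely inside one bag — forcing width ≥ 2. Therefore the treewidth is 2.

Treewidth 2.
One optimal decomposition is:
Bags: B1 = {1, 2, 4}  B2 = {2, 3, 4}
Tree: B1–B2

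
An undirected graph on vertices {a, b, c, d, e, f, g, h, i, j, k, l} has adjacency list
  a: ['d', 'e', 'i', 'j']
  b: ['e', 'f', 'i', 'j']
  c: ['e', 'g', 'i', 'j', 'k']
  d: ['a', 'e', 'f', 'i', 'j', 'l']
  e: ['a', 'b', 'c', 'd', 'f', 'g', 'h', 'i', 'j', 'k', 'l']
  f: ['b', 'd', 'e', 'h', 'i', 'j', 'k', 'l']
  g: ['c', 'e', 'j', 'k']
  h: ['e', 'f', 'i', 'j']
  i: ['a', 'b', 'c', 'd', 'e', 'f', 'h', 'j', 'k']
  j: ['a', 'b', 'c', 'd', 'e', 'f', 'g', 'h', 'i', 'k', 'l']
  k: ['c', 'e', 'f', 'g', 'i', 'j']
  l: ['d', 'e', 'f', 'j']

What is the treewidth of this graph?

A width-4 tree decomposition is:
Bags: B1 = {c, e, g, j, k}  B2 = {c, e, i, j, k}  B3 = {e, f, i, j, k}  B4 = {b, e, f, i, j}  B5 = {d, e, f, i, j}  B6 = {e, f, h, i, j}  B7 = {d, e, f, j, l}  B8 = {a, d, e, i, j}
Tree: B1–B2, B2–B3, B3–B4, B4–B5, B3–B6, B5–B7, B5–B8
The largest bag has 5 vertices, giving width 4; this decomposition certifies tw(G) ≤ 4. Conversely, {c, e, g, j, k} is a clique of size 5, and the vertices of any clique must share a bag in every tree decomposition; so some bag has ≥ 5 vertices and tw(G) ≥ 4. The upper and lower bounds meet at 4, so that is the treewidth.

4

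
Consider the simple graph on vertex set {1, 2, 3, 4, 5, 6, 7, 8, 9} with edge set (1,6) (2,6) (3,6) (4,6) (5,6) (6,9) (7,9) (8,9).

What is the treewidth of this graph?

1

A width-1 tree decomposition is:
Bags: B1 = {5, 6}  B2 = {6, 9}  B3 = {4, 6}  B4 = {3, 6}  B5 = {2, 6}  B6 = {7, 9}  B7 = {1, 6}  B8 = {8, 9}
Tree: B1–B2, B1–B3, B1–B4, B2–B5, B2–B6, B2–B7, B6–B8
The largest bag has 2 vertices, giving width 1; this decomposition certifies tw(G) ≤ 1. Since G has at least one edge (e.g. 6–5), it is not an edgeless graph, so tw(G) ≥ 1. The upper and lower bounds meet at 1, so that is the treewidth.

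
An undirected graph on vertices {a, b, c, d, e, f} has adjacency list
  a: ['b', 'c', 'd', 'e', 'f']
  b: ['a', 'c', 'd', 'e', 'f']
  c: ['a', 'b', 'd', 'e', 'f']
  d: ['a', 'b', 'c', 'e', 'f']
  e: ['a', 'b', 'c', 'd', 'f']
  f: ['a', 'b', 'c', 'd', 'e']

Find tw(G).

A width-5 tree decomposition is:
Bags: B1 = {a, b, c, d, e, f}
Tree: (single bag)
A single bag containing all 6 vertices is trivially a valid decomposition of width 5. On the other hand G contains the 6-clique {a, b, c, d, e, f}. A clique must lie in a single bag of any decomposition, so no decomposition can have width below 5. Therefore the treewidth is 5.

5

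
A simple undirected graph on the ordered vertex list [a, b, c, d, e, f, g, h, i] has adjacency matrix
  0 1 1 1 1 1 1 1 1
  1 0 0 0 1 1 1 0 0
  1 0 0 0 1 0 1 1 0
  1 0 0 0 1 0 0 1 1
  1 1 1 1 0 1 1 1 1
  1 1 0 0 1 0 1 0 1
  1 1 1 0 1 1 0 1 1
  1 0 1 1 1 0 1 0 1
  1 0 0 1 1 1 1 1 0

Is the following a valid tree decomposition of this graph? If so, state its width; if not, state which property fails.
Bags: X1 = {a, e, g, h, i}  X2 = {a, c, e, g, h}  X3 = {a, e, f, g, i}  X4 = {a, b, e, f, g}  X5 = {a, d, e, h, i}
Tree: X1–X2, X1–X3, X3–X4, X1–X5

Vertex coverage: the bags together contain {a, b, c, d, e, f, g, h, i}, the full vertex set. Edge coverage: each edge of G has both endpoints in at least one bag. Running intersection: for every vertex, the bags containing it form a connected subtree. All three properties hold, so this is a valid tree decomposition of width max|bag| − 1 = 4, and hence tw(G) ≤ 4.

Yes; width 4.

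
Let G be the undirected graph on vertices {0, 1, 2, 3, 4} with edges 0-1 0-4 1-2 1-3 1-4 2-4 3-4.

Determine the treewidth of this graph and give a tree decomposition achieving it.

Treewidth 2.
Bags: B1 = {1, 3, 4}  B2 = {0, 1, 4}  B3 = {1, 2, 4}
Tree: B1–B2, B1–B3

Each bag holds 3 vertices, so the decomposition has width 2, which upper-bounds the treewidth. On the other hand G contains the 3-clique {0, 1, 4}. A clique must lie in a single bag of any decomposition, so no decomposition can have width below 2. The upper and lower bounds meet at 2, so that is the treewidth.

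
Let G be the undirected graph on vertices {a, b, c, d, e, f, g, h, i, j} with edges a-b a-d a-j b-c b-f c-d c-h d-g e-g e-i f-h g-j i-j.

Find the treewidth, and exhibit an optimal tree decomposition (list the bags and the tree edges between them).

Each bag holds 3 vertices, so the decomposition has width 2, which upper-bounds the treewidth. Since e–i–j–g–e is a cycle in G, G is not acyclic. Forests are exactly the graphs of treewidth ≤ 1, so tw(G) ≥ 2. Combining the bounds, tw(G) = 2.

Treewidth 2.
One optimal decomposition is:
Bags: B1 = {e, g, i}  B2 = {g, i, j}  B3 = {d, g, j}  B4 = {a, d, j}  B5 = {a, c, d}  B6 = {a, b, c}  B7 = {b, c, h}  B8 = {b, f, h}
Tree: B1–B2, B2–B3, B3–B4, B4–B5, B5–B6, B6–B7, B7–B8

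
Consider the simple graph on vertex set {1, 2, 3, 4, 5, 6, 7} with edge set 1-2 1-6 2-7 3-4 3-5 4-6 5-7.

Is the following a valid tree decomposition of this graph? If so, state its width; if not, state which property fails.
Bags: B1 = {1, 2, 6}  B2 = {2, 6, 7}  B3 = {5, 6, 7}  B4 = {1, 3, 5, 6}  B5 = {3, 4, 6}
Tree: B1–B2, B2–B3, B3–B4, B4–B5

A tree decomposition must satisfy three properties: every vertex lies in some bag; for every edge, both endpoints lie together in some bag; and for every vertex, the bags containing it form a connected subtree. Here bags containing vertex 1 are not connected in the tree, so the decomposition is invalid.

No — bags containing vertex 1 are not connected in the tree.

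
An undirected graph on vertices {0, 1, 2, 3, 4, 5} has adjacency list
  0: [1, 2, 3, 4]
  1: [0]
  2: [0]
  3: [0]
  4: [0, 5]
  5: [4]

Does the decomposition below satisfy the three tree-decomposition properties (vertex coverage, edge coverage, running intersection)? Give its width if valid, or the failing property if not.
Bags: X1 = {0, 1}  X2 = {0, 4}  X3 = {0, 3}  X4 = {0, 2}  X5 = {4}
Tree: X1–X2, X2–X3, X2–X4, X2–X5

No — vertex 5 appears in no bag.

A tree decomposition must satisfy three properties: every vertex lies in some bag; for every edge, both endpoints lie together in some bag; and for every vertex, the bags containing it form a connected subtree. Here vertex 5 appears in no bag, so the decomposition is invalid.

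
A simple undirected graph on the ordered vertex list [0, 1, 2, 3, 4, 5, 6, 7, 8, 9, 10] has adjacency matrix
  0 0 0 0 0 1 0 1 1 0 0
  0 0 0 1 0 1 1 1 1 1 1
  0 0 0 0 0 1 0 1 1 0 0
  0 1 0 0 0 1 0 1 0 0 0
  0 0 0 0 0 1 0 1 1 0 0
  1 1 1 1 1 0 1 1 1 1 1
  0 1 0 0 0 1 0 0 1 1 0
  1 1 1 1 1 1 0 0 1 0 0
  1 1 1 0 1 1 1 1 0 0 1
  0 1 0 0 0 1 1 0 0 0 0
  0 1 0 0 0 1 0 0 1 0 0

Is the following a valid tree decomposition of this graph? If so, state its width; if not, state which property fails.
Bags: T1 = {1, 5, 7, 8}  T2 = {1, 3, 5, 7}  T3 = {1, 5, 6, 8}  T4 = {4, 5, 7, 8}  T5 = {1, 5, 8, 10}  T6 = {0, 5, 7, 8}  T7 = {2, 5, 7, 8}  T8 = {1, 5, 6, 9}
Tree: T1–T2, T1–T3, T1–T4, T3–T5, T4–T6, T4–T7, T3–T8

Yes; width 3.

Every vertex of G appears in some bag (union = {0, 1, 2, 3, 4, 5, 6, 7, 8, 9, 10}); every edge is covered by a bag; and for each vertex v the set of bags containing v is connected in the bag tree. The decomposition is therefore valid. The largest bag has 4 vertices, so the width is 3.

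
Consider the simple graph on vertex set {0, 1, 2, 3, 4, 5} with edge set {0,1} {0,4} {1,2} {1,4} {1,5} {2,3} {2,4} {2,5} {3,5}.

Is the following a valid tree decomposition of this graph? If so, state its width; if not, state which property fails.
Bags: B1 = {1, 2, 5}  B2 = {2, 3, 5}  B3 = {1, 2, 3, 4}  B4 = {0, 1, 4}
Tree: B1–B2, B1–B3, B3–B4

A tree decomposition must satisfy three properties: every vertex lies in some bag; for every edge, both endpoints lie together in some bag; and for every vertex, the bags containing it form a connected subtree. Here bags containing vertex 3 are not connected in the tree, so the decomposition is invalid.

No — bags containing vertex 3 are not connected in the tree.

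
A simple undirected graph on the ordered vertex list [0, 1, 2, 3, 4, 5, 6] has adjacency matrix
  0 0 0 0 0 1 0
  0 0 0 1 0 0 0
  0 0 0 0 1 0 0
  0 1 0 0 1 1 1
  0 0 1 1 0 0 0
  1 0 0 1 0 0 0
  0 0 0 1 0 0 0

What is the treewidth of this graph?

1

A width-1 tree decomposition is:
Bags: B1 = {3, 4}  B2 = {3, 6}  B3 = {1, 3}  B4 = {3, 5}  B5 = {0, 5}  B6 = {2, 4}
Tree: B1–B2, B1–B3, B3–B4, B4–B5, B1–B6
The largest bag has 2 vertices, giving width 1; this decomposition certifies tw(G) ≤ 1. Since G has at least one edge (e.g. 3–4), it is not an edgeless graph, so tw(G) ≥ 1. Therefore the treewidth is 1.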